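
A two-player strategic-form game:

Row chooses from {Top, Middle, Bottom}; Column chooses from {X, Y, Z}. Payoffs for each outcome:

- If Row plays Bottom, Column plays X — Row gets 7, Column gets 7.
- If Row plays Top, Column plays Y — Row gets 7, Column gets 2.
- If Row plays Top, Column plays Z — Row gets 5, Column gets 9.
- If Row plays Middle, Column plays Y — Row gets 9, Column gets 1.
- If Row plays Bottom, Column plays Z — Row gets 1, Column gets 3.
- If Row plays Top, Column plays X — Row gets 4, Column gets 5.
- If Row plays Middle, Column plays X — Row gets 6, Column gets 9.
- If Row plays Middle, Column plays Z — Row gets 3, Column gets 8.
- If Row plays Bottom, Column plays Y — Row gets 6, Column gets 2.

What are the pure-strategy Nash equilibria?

Pure-strategy Nash equilibria: (Top, Z), (Bottom, X)

Row against X: payoffs 4, 6, 7 → best response Bottom.
Row against Y: payoffs 7, 9, 6 → best response Middle.
Row against Z: payoffs 5, 3, 1 → best response Top.
Column against Top: payoffs 5, 2, 9 → best response Z.
Column against Middle: payoffs 9, 1, 8 → best response X.
Column against Bottom: payoffs 7, 2, 3 → best response X.
Mutual best responses: (Top, Z); (Bottom, X).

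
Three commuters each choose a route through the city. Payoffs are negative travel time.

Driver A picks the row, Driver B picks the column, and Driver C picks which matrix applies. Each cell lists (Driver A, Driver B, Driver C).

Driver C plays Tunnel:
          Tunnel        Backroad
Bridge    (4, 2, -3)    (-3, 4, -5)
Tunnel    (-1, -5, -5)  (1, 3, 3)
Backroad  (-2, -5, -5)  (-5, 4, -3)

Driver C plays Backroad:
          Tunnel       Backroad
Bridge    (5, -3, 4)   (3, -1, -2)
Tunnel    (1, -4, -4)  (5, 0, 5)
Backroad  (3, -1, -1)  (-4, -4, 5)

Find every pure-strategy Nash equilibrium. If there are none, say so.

The unique pure-strategy Nash equilibrium is (Tunnel, Backroad, Backroad).

Driver A against (Tunnel, Tunnel): payoffs 4, -1, -2 → best response Bridge.
Driver A against (Tunnel, Backroad): payoffs 5, 1, 3 → best response Bridge.
Driver A against (Backroad, Tunnel): payoffs -3, 1, -5 → best response Tunnel.
Driver A against (Backroad, Backroad): payoffs 3, 5, -4 → best response Tunnel.
Driver B against (Bridge, Tunnel): payoffs 2, 4 → best response Backroad.
Driver B against (Bridge, Backroad): payoffs -3, -1 → best response Backroad.
Driver B against (Tunnel, Tunnel): payoffs -5, 3 → best response Backroad.
Driver B against (Tunnel, Backroad): payoffs -4, 0 → best response Backroad.
Driver B against (Backroad, Tunnel): payoffs -5, 4 → best response Backroad.
Driver B against (Backroad, Backroad): payoffs -1, -4 → best response Tunnel.
Driver C against (Bridge, Tunnel): payoffs -3, 4 → best response Backroad.
Driver C against (Bridge, Backroad): payoffs -5, -2 → best response Backroad.
Driver C against (Tunnel, Tunnel): payoffs -5, -4 → best response Backroad.
Driver C against (Tunnel, Backroad): payoffs 3, 5 → best response Backroad.
Driver C against (Backroad, Tunnel): payoffs -5, -1 → best response Backroad.
Driver C against (Backroad, Backroad): payoffs -3, 5 → best response Backroad.
Mutual best responses: (Tunnel, Backroad, Backroad).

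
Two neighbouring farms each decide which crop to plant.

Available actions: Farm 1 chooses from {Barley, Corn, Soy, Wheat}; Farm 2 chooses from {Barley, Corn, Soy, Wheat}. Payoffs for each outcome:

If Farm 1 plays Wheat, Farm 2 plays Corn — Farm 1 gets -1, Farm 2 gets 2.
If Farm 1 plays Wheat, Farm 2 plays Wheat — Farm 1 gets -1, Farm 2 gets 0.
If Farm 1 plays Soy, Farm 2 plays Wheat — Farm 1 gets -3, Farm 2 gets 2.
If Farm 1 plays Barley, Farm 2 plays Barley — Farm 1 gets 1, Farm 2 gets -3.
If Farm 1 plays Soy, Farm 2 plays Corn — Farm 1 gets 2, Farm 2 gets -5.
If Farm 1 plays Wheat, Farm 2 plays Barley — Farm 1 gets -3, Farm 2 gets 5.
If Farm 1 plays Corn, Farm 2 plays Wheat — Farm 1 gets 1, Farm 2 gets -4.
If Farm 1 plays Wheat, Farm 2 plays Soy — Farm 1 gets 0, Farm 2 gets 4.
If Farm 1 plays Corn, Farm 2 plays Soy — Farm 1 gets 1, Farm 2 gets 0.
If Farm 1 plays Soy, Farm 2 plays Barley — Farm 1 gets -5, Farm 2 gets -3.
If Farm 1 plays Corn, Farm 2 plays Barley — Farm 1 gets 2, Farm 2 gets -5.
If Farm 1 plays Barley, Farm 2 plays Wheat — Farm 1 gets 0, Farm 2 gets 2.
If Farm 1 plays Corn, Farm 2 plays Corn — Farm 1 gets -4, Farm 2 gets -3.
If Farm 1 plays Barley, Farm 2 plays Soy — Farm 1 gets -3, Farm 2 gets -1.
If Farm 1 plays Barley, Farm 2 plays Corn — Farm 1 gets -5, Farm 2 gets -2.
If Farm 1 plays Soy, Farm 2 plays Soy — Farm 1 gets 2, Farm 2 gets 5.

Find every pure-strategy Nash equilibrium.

Farm 1 against Barley: payoffs 1, 2, -5, -3 → best response Corn.
Farm 1 against Corn: payoffs -5, -4, 2, -1 → best response Soy.
Farm 1 against Soy: payoffs -3, 1, 2, 0 → best response Soy.
Farm 1 against Wheat: payoffs 0, 1, -3, -1 → best response Corn.
Farm 2 against Barley: payoffs -3, -2, -1, 2 → best response Wheat.
Farm 2 against Corn: payoffs -5, -3, 0, -4 → best response Soy.
Farm 2 against Soy: payoffs -3, -5, 5, 2 → best response Soy.
Farm 2 against Wheat: payoffs 5, 2, 4, 0 → best response Barley.
Mutual best responses: (Soy, Soy).

Pure NE: (Soy, Soy)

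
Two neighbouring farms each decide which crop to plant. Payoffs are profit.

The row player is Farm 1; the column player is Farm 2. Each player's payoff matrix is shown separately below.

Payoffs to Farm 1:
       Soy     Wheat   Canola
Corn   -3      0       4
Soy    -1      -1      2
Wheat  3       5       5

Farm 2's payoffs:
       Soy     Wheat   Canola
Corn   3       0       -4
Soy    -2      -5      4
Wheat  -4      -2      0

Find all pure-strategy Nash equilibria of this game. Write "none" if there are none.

Mark each player's best response to every combination of opponents' strategies; a profile where every player is best-responding is a pure Nash equilibrium.
Farm 1 against Soy: payoffs -3, -1, 3 → best response Wheat.
Farm 1 against Wheat: payoffs 0, -1, 5 → best response Wheat.
Farm 1 against Canola: payoffs 4, 2, 5 → best response Wheat.
Farm 2 against Corn: payoffs 3, 0, -4 → best response Soy.
Farm 2 against Soy: payoffs -2, -5, 4 → best response Canola.
Farm 2 against Wheat: payoffs -4, -2, 0 → best response Canola.
Mutual best responses: (Wheat, Canola).

Pure NE: (Wheat, Canola)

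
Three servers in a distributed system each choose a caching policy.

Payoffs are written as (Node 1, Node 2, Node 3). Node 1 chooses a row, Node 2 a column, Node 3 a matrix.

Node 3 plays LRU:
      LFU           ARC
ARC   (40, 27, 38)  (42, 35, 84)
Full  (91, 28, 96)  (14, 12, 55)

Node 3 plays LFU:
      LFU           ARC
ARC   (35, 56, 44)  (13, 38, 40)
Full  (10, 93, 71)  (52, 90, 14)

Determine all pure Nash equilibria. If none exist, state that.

Mark each player's best response to every combination of opponents' strategies; a profile where every player is best-responding is a pure Nash equilibrium.
Node 1 against (LFU, LRU): payoffs 40, 91 → best response Full.
Node 1 against (LFU, LFU): payoffs 35, 10 → best response ARC.
Node 1 against (ARC, LRU): payoffs 42, 14 → best response ARC.
Node 1 against (ARC, LFU): payoffs 13, 52 → best response Full.
Node 2 against (ARC, LRU): payoffs 27, 35 → best response ARC.
Node 2 against (ARC, LFU): payoffs 56, 38 → best response LFU.
Node 2 against (Full, LRU): payoffs 28, 12 → best response LFU.
Node 2 against (Full, LFU): payoffs 93, 90 → best response LFU.
Node 3 against (ARC, LFU): payoffs 38, 44 → best response LFU.
Node 3 against (ARC, ARC): payoffs 84, 40 → best response LRU.
Node 3 against (Full, LFU): payoffs 96, 71 → best response LRU.
Node 3 against (Full, ARC): payoffs 55, 14 → best response LRU.
Mutual best responses: (ARC, LFU, LFU); (ARC, ARC, LRU); (Full, LFU, LRU).

(ARC, LFU, LFU); (ARC, ARC, LRU); (Full, LFU, LRU)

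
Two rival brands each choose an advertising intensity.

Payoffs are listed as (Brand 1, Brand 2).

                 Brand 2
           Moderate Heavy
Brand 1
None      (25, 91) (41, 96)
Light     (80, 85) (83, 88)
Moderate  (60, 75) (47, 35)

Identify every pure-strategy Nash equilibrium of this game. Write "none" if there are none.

For each player, find the best response to each opponent profile; mutual best responses are the pure NE.
Brand 1 against Moderate: payoffs 25, 80, 60 → best response Light.
Brand 1 against Heavy: payoffs 41, 83, 47 → best response Light.
Brand 2 against None: payoffs 91, 96 → best response Heavy.
Brand 2 against Light: payoffs 85, 88 → best response Heavy.
Brand 2 against Moderate: payoffs 75, 35 → best response Moderate.
Mutual best responses: (Light, Heavy).

The unique pure-strategy Nash equilibrium is (Light, Heavy).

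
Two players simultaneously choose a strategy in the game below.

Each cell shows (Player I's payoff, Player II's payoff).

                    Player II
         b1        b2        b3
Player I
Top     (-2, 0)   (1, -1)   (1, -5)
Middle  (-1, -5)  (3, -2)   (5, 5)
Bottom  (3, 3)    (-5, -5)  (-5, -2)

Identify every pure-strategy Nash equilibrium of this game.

Player I against b1: payoffs -2, -1, 3 → best response Bottom.
Player I against b2: payoffs 1, 3, -5 → best response Middle.
Player I against b3: payoffs 1, 5, -5 → best response Middle.
Player II against Top: payoffs 0, -1, -5 → best response b1.
Player II against Middle: payoffs -5, -2, 5 → best response b3.
Player II against Bottom: payoffs 3, -5, -2 → best response b1.
Mutual best responses: (Middle, b3); (Bottom, b1).

The pure Nash equilibria are (Middle, b3), (Bottom, b1).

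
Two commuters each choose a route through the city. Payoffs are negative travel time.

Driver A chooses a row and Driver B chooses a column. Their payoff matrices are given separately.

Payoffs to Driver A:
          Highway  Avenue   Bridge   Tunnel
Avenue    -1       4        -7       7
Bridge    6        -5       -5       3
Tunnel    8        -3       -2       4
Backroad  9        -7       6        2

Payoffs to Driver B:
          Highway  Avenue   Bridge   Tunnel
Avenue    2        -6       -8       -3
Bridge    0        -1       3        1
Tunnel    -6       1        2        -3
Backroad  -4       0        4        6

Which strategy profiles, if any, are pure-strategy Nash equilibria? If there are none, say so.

For each player, find the best response to each opponent profile; mutual best responses are the pure NE.
Driver A against Highway: payoffs -1, 6, 8, 9 → best response Backroad.
Driver A against Avenue: payoffs 4, -5, -3, -7 → best response Avenue.
Driver A against Bridge: payoffs -7, -5, -2, 6 → best response Backroad.
Driver A against Tunnel: payoffs 7, 3, 4, 2 → best response Avenue.
Driver B against Avenue: payoffs 2, -6, -8, -3 → best response Highway.
Driver B against Bridge: payoffs 0, -1, 3, 1 → best response Bridge.
Driver B against Tunnel: payoffs -6, 1, 2, -3 → best response Bridge.
Driver B against Backroad: payoffs -4, 0, 4, 6 → best response Tunnel.
No profile is a mutual best response for all players.

none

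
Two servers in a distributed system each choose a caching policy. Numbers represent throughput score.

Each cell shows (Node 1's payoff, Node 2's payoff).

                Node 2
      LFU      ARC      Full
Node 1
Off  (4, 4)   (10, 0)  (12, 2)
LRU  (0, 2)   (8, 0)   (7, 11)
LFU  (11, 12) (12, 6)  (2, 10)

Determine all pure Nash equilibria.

The unique pure-strategy Nash equilibrium is (LFU, LFU).

(Off, LFU): Node 1 can switch to LFU (4 → 11). Not NE.
(Off, ARC): Node 1 can switch to LFU (10 → 12). Not NE.
(Off, Full): Node 2 can switch to LFU (2 → 4). Not NE.
(LRU, LFU): Node 1 can switch to Off (0 → 4). Not NE.
(LRU, ARC): Node 1 can switch to Off (8 → 10). Not NE.
(LRU, Full): Node 1 can switch to Off (7 → 12). Not NE.
(LFU, LFU): Node 1 gets 11, best alternative 4; Node 2 gets 12, best alternative 10. No profitable deviation — NE.
(The remaining 2 profiles each have a profitable deviation by the same check.)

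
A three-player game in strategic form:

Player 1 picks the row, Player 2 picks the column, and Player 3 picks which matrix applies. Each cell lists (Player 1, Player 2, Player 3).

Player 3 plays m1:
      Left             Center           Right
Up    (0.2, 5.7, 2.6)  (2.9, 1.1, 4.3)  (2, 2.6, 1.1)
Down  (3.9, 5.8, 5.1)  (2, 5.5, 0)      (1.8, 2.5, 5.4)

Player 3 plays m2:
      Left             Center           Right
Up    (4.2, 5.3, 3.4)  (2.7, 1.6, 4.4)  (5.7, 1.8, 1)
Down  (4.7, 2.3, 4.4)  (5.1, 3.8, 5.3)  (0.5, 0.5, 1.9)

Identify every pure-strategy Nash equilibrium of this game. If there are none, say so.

Player 1 against (Left, m1): payoffs 0.2, 3.9 → best response Down.
Player 1 against (Left, m2): payoffs 4.2, 4.7 → best response Down.
Player 1 against (Center, m1): payoffs 2.9, 2 → best response Up.
Player 1 against (Center, m2): payoffs 2.7, 5.1 → best response Down.
Player 1 against (Right, m1): payoffs 2, 1.8 → best response Up.
Player 1 against (Right, m2): payoffs 5.7, 0.5 → best response Up.
Player 2 against (Up, m1): payoffs 5.7, 1.1, 2.6 → best response Left.
Player 2 against (Up, m2): payoffs 5.3, 1.6, 1.8 → best response Left.
Player 2 against (Down, m1): payoffs 5.8, 5.5, 2.5 → best response Left.
Player 2 against (Down, m2): payoffs 2.3, 3.8, 0.5 → best response Center.
Player 3 against (Up, Left): payoffs 2.6, 3.4 → best response m2.
Player 3 against (Up, Center): payoffs 4.3, 4.4 → best response m2.
Player 3 against (Up, Right): payoffs 1.1, 1 → best response m1.
Player 3 against (Down, Left): payoffs 5.1, 4.4 → best response m1.
Player 3 against (Down, Center): payoffs 0, 5.3 → best response m2.
Player 3 against (Down, Right): payoffs 5.4, 1.9 → best response m1.
Mutual best responses: (Down, Left, m1); (Down, Center, m2).

(Down, Left, m1), (Down, Center, m2)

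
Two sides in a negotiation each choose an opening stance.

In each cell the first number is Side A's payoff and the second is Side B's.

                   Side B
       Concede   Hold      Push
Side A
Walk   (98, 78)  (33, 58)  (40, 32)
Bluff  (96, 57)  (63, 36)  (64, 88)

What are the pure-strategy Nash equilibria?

Mark each player's best response to every combination of opponents' strategies; a profile where every player is best-responding is a pure Nash equilibrium.
Side A against Concede: payoffs 98, 96 → best response Walk.
Side A against Hold: payoffs 33, 63 → best response Bluff.
Side A against Push: payoffs 40, 64 → best response Bluff.
Side B against Walk: payoffs 78, 58, 32 → best response Concede.
Side B against Bluff: payoffs 57, 36, 88 → best response Push.
Mutual best responses: (Walk, Concede); (Bluff, Push).

Pure-strategy Nash equilibria: (Walk, Concede) and (Bluff, Push)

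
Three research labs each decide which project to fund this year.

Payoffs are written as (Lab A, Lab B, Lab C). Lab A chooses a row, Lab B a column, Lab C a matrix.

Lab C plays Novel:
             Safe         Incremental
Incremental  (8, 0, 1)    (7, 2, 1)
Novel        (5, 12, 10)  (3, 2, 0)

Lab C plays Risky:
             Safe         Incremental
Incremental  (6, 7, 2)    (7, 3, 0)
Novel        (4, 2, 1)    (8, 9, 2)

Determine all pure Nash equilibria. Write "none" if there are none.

The pure Nash equilibria are (Incremental, Safe, Risky); (Incremental, Incremental, Novel); (Novel, Incremental, Risky).

Lab A against (Safe, Novel): payoffs 8, 5 → best response Incremental.
Lab A against (Safe, Risky): payoffs 6, 4 → best response Incremental.
Lab A against (Incremental, Novel): payoffs 7, 3 → best response Incremental.
Lab A against (Incremental, Risky): payoffs 7, 8 → best response Novel.
Lab B against (Incremental, Novel): payoffs 0, 2 → best response Incremental.
Lab B against (Incremental, Risky): payoffs 7, 3 → best response Safe.
Lab B against (Novel, Novel): payoffs 12, 2 → best response Safe.
Lab B against (Novel, Risky): payoffs 2, 9 → best response Incremental.
Lab C against (Incremental, Safe): payoffs 1, 2 → best response Risky.
Lab C against (Incremental, Incremental): payoffs 1, 0 → best response Novel.
Lab C against (Novel, Safe): payoffs 10, 1 → best response Novel.
Lab C against (Novel, Incremental): payoffs 0, 2 → best response Risky.
Mutual best responses: (Incremental, Safe, Risky); (Incremental, Incremental, Novel); (Novel, Incremental, Risky).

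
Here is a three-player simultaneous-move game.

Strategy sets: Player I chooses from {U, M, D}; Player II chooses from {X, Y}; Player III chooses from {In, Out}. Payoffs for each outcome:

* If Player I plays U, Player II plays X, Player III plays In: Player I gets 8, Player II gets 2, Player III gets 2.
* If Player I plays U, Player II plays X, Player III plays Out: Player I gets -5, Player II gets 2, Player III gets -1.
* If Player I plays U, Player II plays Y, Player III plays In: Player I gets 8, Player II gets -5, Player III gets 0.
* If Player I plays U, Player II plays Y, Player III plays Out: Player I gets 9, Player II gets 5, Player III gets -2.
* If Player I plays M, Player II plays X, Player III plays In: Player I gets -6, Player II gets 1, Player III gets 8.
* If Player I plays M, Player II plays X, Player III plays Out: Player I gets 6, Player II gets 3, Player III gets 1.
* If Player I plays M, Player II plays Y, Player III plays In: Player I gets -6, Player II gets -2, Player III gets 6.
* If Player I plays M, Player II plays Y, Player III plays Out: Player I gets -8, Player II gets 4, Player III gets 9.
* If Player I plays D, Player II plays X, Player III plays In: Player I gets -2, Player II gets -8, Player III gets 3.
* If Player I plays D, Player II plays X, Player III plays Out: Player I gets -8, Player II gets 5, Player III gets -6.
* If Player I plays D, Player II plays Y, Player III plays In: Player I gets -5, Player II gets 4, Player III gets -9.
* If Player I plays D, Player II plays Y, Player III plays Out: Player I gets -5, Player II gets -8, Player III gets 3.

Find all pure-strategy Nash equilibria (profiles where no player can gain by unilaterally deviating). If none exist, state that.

(U, X, In): Player I gets 8, best alternative -2; Player II gets 2, best alternative -5; Player III gets 2, best alternative -1. No profitable deviation — NE.
(U, X, Out): Player I can switch to M (-5 → 6). Not NE.
(U, Y, In): Player II can switch to X (-5 → 2). Not NE.
(U, Y, Out): Player III can switch to In (-2 → 0). Not NE.
(M, X, In): Player I can switch to U (-6 → 8). Not NE.
(M, X, Out): Player II can switch to Y (3 → 4). Not NE.
(M, Y, In): Player I can switch to U (-6 → 8). Not NE.
(The remaining 5 profiles each have a profitable deviation by the same check.)

(U, X, In)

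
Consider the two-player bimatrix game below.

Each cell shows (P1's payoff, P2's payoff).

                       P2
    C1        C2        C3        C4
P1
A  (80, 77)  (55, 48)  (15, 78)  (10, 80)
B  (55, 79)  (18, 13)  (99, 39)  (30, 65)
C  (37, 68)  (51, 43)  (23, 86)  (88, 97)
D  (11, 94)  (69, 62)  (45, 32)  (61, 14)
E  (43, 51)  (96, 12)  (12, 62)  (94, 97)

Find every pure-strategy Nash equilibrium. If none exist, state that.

The unique pure-strategy Nash equilibrium is (E, C4).

P1 against C1: payoffs 80, 55, 37, 11, 43 → best response A.
P1 against C2: payoffs 55, 18, 51, 69, 96 → best response E.
P1 against C3: payoffs 15, 99, 23, 45, 12 → best response B.
P1 against C4: payoffs 10, 30, 88, 61, 94 → best response E.
P2 against A: payoffs 77, 48, 78, 80 → best response C4.
P2 against B: payoffs 79, 13, 39, 65 → best response C1.
P2 against C: payoffs 68, 43, 86, 97 → best response C4.
P2 against D: payoffs 94, 62, 32, 14 → best response C1.
P2 against E: payoffs 51, 12, 62, 97 → best response C4.
Mutual best responses: (E, C4).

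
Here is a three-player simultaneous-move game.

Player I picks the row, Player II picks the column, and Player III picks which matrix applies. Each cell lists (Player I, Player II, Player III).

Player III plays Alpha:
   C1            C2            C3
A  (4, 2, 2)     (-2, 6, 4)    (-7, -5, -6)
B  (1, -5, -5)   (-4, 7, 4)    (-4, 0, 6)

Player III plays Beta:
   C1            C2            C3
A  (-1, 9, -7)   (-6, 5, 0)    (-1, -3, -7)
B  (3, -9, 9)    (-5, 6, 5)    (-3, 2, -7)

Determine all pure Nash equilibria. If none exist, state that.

Pure-strategy Nash equilibria: (A, C2, Alpha), (B, C2, Beta)

Player I against (C1, Alpha): payoffs 4, 1 → best response A.
Player I against (C1, Beta): payoffs -1, 3 → best response B.
Player I against (C2, Alpha): payoffs -2, -4 → best response A.
Player I against (C2, Beta): payoffs -6, -5 → best response B.
Player I against (C3, Alpha): payoffs -7, -4 → best response B.
Player I against (C3, Beta): payoffs -1, -3 → best response A.
Player II against (A, Alpha): payoffs 2, 6, -5 → best response C2.
Player II against (A, Beta): payoffs 9, 5, -3 → best response C1.
Player II against (B, Alpha): payoffs -5, 7, 0 → best response C2.
Player II against (B, Beta): payoffs -9, 6, 2 → best response C2.
Player III against (A, C1): payoffs 2, -7 → best response Alpha.
Player III against (A, C2): payoffs 4, 0 → best response Alpha.
Player III against (A, C3): payoffs -6, -7 → best response Alpha.
Player III against (B, C1): payoffs -5, 9 → best response Beta.
Player III against (B, C2): payoffs 4, 5 → best response Beta.
Player III against (B, C3): payoffs 6, -7 → best response Alpha.
Mutual best responses: (A, C2, Alpha); (B, C2, Beta).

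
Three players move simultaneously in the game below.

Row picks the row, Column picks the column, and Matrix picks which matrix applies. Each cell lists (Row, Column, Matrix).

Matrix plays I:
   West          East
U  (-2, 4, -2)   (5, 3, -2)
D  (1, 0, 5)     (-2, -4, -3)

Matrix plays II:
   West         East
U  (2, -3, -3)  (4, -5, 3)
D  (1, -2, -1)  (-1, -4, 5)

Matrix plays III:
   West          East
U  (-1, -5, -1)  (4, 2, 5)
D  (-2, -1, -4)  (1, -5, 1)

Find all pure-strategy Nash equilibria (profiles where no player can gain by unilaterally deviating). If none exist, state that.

Pure-strategy Nash equilibria: (U, East, III), (D, West, I)

(U, West, I): Row can switch to D (-2 → 1). Not NE.
(U, West, II): Matrix can switch to I (-3 → -2). Not NE.
(U, West, III): Column can switch to East (-5 → 2). Not NE.
(U, East, I): Column can switch to West (3 → 4). Not NE.
(U, East, II): Column can switch to West (-5 → -3). Not NE.
(U, East, III): Row gets 4, best alternative 1; Column gets 2, best alternative -5; Matrix gets 5, best alternative 3. No profitable deviation — NE.
(D, West, I): Row gets 1, best alternative -2; Column gets 0, best alternative -4; Matrix gets 5, best alternative -1. No profitable deviation — NE.
(D, West, II): Row can switch to U (1 → 2). Not NE.
(D, West, III): Row can switch to U (-2 → -1). Not NE.
(D, East, I): Row can switch to U (-2 → 5). Not NE.
(D, East, II): Row can switch to U (-1 → 4). Not NE.
(D, East, III): Row can switch to U (1 → 4). Not NE.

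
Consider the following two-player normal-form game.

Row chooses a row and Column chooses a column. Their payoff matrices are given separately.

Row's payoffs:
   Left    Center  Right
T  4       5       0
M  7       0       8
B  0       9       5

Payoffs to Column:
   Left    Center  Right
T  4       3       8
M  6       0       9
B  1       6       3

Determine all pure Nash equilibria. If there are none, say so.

Row against Left: payoffs 4, 7, 0 → best response M.
Row against Center: payoffs 5, 0, 9 → best response B.
Row against Right: payoffs 0, 8, 5 → best response M.
Column against T: payoffs 4, 3, 8 → best response Right.
Column against M: payoffs 6, 0, 9 → best response Right.
Column against B: payoffs 1, 6, 3 → best response Center.
Mutual best responses: (M, Right); (B, Center).

(M, Right); (B, Center)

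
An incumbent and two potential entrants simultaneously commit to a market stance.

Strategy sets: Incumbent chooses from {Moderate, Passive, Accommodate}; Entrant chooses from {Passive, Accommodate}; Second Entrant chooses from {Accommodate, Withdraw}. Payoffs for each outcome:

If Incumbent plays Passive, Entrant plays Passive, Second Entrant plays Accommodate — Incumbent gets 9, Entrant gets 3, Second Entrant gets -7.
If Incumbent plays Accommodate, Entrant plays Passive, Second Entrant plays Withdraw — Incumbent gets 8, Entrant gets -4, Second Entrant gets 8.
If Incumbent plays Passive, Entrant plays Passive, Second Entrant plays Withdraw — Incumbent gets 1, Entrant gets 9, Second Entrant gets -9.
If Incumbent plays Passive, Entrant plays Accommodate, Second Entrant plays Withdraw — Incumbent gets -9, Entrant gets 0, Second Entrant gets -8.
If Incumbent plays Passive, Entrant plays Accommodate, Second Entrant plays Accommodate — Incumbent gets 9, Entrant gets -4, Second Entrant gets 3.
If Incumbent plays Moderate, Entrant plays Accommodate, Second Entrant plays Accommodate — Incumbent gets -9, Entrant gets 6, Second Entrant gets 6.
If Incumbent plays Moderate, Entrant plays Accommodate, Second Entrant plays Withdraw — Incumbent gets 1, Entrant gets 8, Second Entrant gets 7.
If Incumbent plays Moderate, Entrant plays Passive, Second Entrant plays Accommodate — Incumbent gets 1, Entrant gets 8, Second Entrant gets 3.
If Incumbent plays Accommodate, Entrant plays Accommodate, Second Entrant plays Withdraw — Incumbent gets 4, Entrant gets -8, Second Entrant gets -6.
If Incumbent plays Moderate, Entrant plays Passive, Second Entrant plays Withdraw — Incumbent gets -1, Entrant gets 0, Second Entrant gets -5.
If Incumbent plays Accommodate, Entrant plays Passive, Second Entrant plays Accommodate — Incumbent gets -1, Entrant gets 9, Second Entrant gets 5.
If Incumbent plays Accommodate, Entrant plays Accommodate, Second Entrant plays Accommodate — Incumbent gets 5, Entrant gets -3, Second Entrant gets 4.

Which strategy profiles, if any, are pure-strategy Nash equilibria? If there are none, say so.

Mark each player's best response to every combination of opponents' strategies; a profile where every player is best-responding is a pure Nash equilibrium.
Incumbent against (Passive, Accommodate): payoffs 1, 9, -1 → best response Passive.
Incumbent against (Passive, Withdraw): payoffs -1, 1, 8 → best response Accommodate.
Incumbent against (Accommodate, Accommodate): payoffs -9, 9, 5 → best response Passive.
Incumbent against (Accommodate, Withdraw): payoffs 1, -9, 4 → best response Accommodate.
Entrant against (Moderate, Accommodate): payoffs 8, 6 → best response Passive.
Entrant against (Moderate, Withdraw): payoffs 0, 8 → best response Accommodate.
Entrant against (Passive, Accommodate): payoffs 3, -4 → best response Passive.
Entrant against (Passive, Withdraw): payoffs 9, 0 → best response Passive.
Entrant against (Accommodate, Accommodate): payoffs 9, -3 → best response Passive.
Entrant against (Accommodate, Withdraw): payoffs -4, -8 → best response Passive.
Second Entrant against (Moderate, Passive): payoffs 3, -5 → best response Accommodate.
Second Entrant against (Moderate, Accommodate): payoffs 6, 7 → best response Withdraw.
Second Entrant against (Passive, Passive): payoffs -7, -9 → best response Accommodate.
Second Entrant against (Passive, Accommodate): payoffs 3, -8 → best response Accommodate.
Second Entrant against (Accommodate, Passive): payoffs 5, 8 → best response Withdraw.
Second Entrant against (Accommodate, Accommodate): payoffs 4, -6 → best response Accommodate.
Mutual best responses: (Passive, Passive, Accommodate); (Accommodate, Passive, Withdraw).

The pure Nash equilibria are (Passive, Passive, Accommodate); (Accommodate, Passive, Withdraw).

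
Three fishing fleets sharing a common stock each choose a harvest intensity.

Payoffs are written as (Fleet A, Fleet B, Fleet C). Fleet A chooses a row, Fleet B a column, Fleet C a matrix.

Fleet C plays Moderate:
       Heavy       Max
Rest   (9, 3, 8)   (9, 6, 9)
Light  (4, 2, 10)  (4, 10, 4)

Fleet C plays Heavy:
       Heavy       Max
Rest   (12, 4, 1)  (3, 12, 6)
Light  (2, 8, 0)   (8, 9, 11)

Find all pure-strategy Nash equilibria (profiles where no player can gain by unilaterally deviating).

The pure Nash equilibria are (Rest, Max, Moderate), (Light, Max, Heavy).

Fleet A against (Heavy, Moderate): payoffs 9, 4 → best response Rest.
Fleet A against (Heavy, Heavy): payoffs 12, 2 → best response Rest.
Fleet A against (Max, Moderate): payoffs 9, 4 → best response Rest.
Fleet A against (Max, Heavy): payoffs 3, 8 → best response Light.
Fleet B against (Rest, Moderate): payoffs 3, 6 → best response Max.
Fleet B against (Rest, Heavy): payoffs 4, 12 → best response Max.
Fleet B against (Light, Moderate): payoffs 2, 10 → best response Max.
Fleet B against (Light, Heavy): payoffs 8, 9 → best response Max.
Fleet C against (Rest, Heavy): payoffs 8, 1 → best response Moderate.
Fleet C against (Rest, Max): payoffs 9, 6 → best response Moderate.
Fleet C against (Light, Heavy): payoffs 10, 0 → best response Moderate.
Fleet C against (Light, Max): payoffs 4, 11 → best response Heavy.
Mutual best responses: (Rest, Max, Moderate); (Light, Max, Heavy).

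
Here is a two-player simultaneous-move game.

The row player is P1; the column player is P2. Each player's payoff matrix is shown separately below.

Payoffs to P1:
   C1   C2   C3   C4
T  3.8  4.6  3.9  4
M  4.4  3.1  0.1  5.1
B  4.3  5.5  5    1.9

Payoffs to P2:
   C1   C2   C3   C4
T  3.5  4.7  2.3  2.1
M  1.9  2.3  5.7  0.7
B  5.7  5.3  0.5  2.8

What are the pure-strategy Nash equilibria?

No pure-strategy Nash equilibrium.

(T, C1): P1 can switch to M (3.8 → 4.4). Not NE.
(T, C2): P1 can switch to B (4.6 → 5.5). Not NE.
(T, C3): P1 can switch to B (3.9 → 5). Not NE.
(T, C4): P1 can switch to M (4 → 5.1). Not NE.
(M, C1): P2 can switch to C2 (1.9 → 2.3). Not NE.
(M, C2): P1 can switch to T (3.1 → 4.6). Not NE.
(The remaining 6 profiles each have a profitable deviation by the same check.)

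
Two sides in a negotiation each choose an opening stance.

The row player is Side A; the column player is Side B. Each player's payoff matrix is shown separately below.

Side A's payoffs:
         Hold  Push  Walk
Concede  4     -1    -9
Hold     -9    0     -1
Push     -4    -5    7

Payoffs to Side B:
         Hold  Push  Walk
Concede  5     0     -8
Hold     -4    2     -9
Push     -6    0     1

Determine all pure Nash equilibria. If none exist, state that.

(Concede, Hold): Side A gets 4, best alternative -4; Side B gets 5, best alternative 0. No profitable deviation — NE.
(Concede, Push): Side A can switch to Hold (-1 → 0). Not NE.
(Concede, Walk): Side A can switch to Hold (-9 → -1). Not NE.
(Hold, Hold): Side A can switch to Concede (-9 → 4). Not NE.
(Hold, Push): Side A gets 0, best alternative -1; Side B gets 2, best alternative -4. No profitable deviation — NE.
(Hold, Walk): Side A can switch to Push (-1 → 7). Not NE.
(Push, Hold): Side A can switch to Concede (-4 → 4). Not NE.
(Push, Push): Side A can switch to Concede (-5 → -1). Not NE.
(Push, Walk): Side A gets 7, best alternative -1; Side B gets 1, best alternative 0. No profitable deviation — NE.

(Concede, Hold), (Hold, Push), (Push, Walk)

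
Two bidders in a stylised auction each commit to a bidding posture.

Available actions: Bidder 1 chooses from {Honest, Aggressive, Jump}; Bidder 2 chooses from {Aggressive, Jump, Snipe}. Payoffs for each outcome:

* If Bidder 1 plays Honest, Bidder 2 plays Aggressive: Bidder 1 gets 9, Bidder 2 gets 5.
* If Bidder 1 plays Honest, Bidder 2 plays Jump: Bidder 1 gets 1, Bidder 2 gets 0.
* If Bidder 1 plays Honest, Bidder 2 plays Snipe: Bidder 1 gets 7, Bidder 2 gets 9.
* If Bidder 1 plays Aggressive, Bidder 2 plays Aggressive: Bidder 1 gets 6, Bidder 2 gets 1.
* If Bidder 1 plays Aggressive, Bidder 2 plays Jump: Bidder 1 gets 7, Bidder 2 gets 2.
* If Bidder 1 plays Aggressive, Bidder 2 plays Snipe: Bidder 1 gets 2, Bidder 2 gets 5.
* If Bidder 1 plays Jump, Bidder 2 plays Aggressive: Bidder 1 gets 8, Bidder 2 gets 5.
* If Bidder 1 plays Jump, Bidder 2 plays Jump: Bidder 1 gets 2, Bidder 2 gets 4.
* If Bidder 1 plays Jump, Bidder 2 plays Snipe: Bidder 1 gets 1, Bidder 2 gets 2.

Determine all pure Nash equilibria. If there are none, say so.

Pure NE: (Honest, Snipe)

(Honest, Aggressive): Bidder 2 can switch to Snipe (5 → 9). Not NE.
(Honest, Jump): Bidder 1 can switch to Aggressive (1 → 7). Not NE.
(Honest, Snipe): Bidder 1 gets 7, best alternative 2; Bidder 2 gets 9, best alternative 5. No profitable deviation — NE.
(Aggressive, Aggressive): Bidder 1 can switch to Honest (6 → 9). Not NE.
(Aggressive, Jump): Bidder 2 can switch to Snipe (2 → 5). Not NE.
(Aggressive, Snipe): Bidder 1 can switch to Honest (2 → 7). Not NE.
(Jump, Aggressive): Bidder 1 can switch to Honest (8 → 9). Not NE.
(Jump, Jump): Bidder 1 can switch to Aggressive (2 → 7). Not NE.
(Jump, Snipe): Bidder 1 can switch to Honest (1 → 7). Not NE.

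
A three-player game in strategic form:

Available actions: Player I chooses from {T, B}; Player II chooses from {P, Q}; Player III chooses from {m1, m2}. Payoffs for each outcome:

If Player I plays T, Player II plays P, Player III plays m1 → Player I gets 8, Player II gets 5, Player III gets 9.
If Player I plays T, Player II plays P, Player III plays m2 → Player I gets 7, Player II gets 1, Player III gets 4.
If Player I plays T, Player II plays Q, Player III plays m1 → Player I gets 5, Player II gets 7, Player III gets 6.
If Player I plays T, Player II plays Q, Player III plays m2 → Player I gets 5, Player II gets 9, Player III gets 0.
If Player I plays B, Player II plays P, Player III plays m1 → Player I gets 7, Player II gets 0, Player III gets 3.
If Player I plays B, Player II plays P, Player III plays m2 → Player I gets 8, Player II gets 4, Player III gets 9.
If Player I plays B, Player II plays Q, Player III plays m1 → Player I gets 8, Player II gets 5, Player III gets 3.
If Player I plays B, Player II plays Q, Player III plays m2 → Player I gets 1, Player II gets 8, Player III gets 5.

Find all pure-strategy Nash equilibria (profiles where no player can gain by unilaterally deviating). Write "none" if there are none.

Check each profile: it is a Nash equilibrium iff no player can strictly gain by switching unilaterally.
(T, P, m1): Player II can switch to Q (5 → 7). Not NE.
(T, P, m2): Player I can switch to B (7 → 8). Not NE.
(T, Q, m1): Player I can switch to B (5 → 8). Not NE.
(T, Q, m2): Player III can switch to m1 (0 → 6). Not NE.
(B, P, m1): Player I can switch to T (7 → 8). Not NE.
(B, P, m2): Player II can switch to Q (4 → 8). Not NE.
(The remaining 2 profiles each have a profitable deviation by the same check.)

This game has no pure Nash equilibrium.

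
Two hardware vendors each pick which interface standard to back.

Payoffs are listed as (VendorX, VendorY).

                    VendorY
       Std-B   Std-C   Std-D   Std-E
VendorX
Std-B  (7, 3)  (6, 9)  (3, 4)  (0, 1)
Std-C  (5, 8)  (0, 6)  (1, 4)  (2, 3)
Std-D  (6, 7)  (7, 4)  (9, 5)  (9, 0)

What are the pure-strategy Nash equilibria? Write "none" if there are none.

VendorX against Std-B: payoffs 7, 5, 6 → best response Std-B.
VendorX against Std-C: payoffs 6, 0, 7 → best response Std-D.
VendorX against Std-D: payoffs 3, 1, 9 → best response Std-D.
VendorX against Std-E: payoffs 0, 2, 9 → best response Std-D.
VendorY against Std-B: payoffs 3, 9, 4, 1 → best response Std-C.
VendorY against Std-C: payoffs 8, 6, 4, 3 → best response Std-B.
VendorY against Std-D: payoffs 7, 4, 5, 0 → best response Std-B.
No profile is a mutual best response for all players.

This game has no pure Nash equilibrium.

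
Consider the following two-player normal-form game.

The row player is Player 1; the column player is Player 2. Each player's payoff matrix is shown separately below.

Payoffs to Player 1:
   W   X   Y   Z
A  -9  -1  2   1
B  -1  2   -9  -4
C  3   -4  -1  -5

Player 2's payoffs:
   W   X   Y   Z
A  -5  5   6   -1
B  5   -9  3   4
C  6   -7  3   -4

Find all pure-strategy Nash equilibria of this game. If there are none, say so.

For each player, find the best response to each opponent profile; mutual best responses are the pure NE.
Player 1 against W: payoffs -9, -1, 3 → best response C.
Player 1 against X: payoffs -1, 2, -4 → best response B.
Player 1 against Y: payoffs 2, -9, -1 → best response A.
Player 1 against Z: payoffs 1, -4, -5 → best response A.
Player 2 against A: payoffs -5, 5, 6, -1 → best response Y.
Player 2 against B: payoffs 5, -9, 3, 4 → best response W.
Player 2 against C: payoffs 6, -7, 3, -4 → best response W.
Mutual best responses: (A, Y); (C, W).

Pure-strategy Nash equilibria: (A, Y) and (C, W)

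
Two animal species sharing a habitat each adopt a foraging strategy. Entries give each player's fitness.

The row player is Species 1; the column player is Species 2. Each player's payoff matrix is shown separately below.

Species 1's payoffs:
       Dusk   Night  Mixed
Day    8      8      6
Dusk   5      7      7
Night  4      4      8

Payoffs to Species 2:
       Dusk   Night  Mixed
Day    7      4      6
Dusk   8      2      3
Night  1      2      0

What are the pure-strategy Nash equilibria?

Pure NE: (Day, Dusk)

For each player, find the best response to each opponent profile; mutual best responses are the pure NE.
Species 1 against Dusk: payoffs 8, 5, 4 → best response Day.
Species 1 against Night: payoffs 8, 7, 4 → best response Day.
Species 1 against Mixed: payoffs 6, 7, 8 → best response Night.
Species 2 against Day: payoffs 7, 4, 6 → best response Dusk.
Species 2 against Dusk: payoffs 8, 2, 3 → best response Dusk.
Species 2 against Night: payoffs 1, 2, 0 → best response Night.
Mutual best responses: (Day, Dusk).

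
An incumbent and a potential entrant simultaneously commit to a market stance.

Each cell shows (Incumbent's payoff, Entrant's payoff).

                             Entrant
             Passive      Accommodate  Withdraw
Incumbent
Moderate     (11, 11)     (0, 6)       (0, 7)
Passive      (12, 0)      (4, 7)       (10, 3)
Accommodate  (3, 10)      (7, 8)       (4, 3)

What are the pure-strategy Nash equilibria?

none

(Moderate, Passive): Incumbent can switch to Passive (11 → 12). Not NE.
(Moderate, Accommodate): Incumbent can switch to Passive (0 → 4). Not NE.
(Moderate, Withdraw): Incumbent can switch to Passive (0 → 10). Not NE.
(Passive, Passive): Entrant can switch to Accommodate (0 → 7). Not NE.
(Passive, Accommodate): Incumbent can switch to Accommodate (4 → 7). Not NE.
(Passive, Withdraw): Entrant can switch to Accommodate (3 → 7). Not NE.
(The remaining 3 profiles each have a profitable deviation by the same check.)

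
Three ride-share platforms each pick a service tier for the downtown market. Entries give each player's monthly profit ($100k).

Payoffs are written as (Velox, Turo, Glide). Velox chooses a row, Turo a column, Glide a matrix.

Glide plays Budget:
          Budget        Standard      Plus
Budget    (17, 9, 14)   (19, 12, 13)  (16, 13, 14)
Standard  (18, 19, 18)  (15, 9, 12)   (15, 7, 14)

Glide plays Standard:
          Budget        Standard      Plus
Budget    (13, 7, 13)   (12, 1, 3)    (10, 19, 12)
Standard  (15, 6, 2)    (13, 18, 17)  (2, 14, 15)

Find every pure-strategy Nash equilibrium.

Pure-strategy Nash equilibria: (Budget, Plus, Budget), (Standard, Budget, Budget), (Standard, Standard, Standard)

For each player, find the best response to each opponent profile; mutual best responses are the pure NE.
Velox against (Budget, Budget): payoffs 17, 18 → best response Standard.
Velox against (Budget, Standard): payoffs 13, 15 → best response Standard.
Velox against (Standard, Budget): payoffs 19, 15 → best response Budget.
Velox against (Standard, Standard): payoffs 12, 13 → best response Standard.
Velox against (Plus, Budget): payoffs 16, 15 → best response Budget.
Velox against (Plus, Standard): payoffs 10, 2 → best response Budget.
Turo against (Budget, Budget): payoffs 9, 12, 13 → best response Plus.
Turo against (Budget, Standard): payoffs 7, 1, 19 → best response Plus.
Turo against (Standard, Budget): payoffs 19, 9, 7 → best response Budget.
Turo against (Standard, Standard): payoffs 6, 18, 14 → best response Standard.
Glide against (Budget, Budget): payoffs 14, 13 → best response Budget.
Glide against (Budget, Standard): payoffs 13, 3 → best response Budget.
Glide against (Budget, Plus): payoffs 14, 12 → best response Budget.
Glide against (Standard, Budget): payoffs 18, 2 → best response Budget.
Glide against (Standard, Standard): payoffs 12, 17 → best response Standard.
Glide against (Standard, Plus): payoffs 14, 15 → best response Standard.
Mutual best responses: (Budget, Plus, Budget); (Standard, Budget, Budget); (Standard, Standard, Standard).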